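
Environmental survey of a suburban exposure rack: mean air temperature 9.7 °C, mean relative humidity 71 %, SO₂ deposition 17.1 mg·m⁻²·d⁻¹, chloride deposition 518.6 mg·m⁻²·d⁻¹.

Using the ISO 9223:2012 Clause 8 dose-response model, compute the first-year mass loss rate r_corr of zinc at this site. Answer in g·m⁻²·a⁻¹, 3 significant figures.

r_corr = 26.1 g·m⁻²·a⁻¹

zinc: T≤10 °C ⇒ hinge +0.038·(9.7−10) = -0.0114
  Pd branch = 0.0129·Pd^0.44·e^(0.046·RH+f) = 1.166 μm/a
  Cl⁻ term: 0.0175·518.6^0.57·exp(0.008·71+0.085·9.7) = 2.485
  r_corr = 1.166 + 2.485 = 3.65 μm/a
Convert to mass loss: 3.65 μm/a × 7.14 g/cm³ = 26.06 g·m⁻²·a⁻¹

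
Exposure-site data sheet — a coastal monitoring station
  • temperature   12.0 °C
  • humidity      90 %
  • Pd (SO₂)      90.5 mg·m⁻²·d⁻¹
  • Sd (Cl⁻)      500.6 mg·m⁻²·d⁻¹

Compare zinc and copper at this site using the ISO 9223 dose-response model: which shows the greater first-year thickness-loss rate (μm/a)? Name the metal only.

zinc: f(T) = -0.071·(T−10) [T>10 °C] = -0.1420
  SO₂ term: 0.0129·90.5^0.44·exp(0.046·90-0.1420) = 5.103
  Cl⁻ term: 0.0175·500.6^0.57·exp(0.008·90+0.085·12.0) = 3.447
  sum: 5.103 + 3.447 → r_corr = 8.55 μm/a
copper: temperature factor f = -0.080·(2.0) = -0.1600
  Pd branch = 0.0053·Pd^0.26·e^(0.059·RH+f) = 2.949 μm/a
  Cl⁻ term: 0.01025·500.6^0.27·exp(0.036·90+0.049·12.0) = 2.524
  sum: 2.949 + 2.524 → r_corr = 5.472 μm/a
Ordering by μm/a: zinc (8.55) > copper (5.47)

zinc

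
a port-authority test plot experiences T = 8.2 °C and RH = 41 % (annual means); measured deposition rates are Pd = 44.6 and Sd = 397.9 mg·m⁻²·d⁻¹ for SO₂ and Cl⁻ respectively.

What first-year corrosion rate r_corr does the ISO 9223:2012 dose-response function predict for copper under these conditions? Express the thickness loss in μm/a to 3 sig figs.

copper: temperature factor f = +0.126·(-1.8) = -0.2268
  Pd branch = 0.0053·Pd^0.26·e^(0.059·RH+f) = 0.1274 μm/a
  Sd branch = 0.01025·Sd^0.27·e^(0.036·RH+0.049·T) = 0.3374 μm/a
  r_corr = 0.1274 + 0.3374 = 0.4648 μm/a

r_corr = 0.465 μm/a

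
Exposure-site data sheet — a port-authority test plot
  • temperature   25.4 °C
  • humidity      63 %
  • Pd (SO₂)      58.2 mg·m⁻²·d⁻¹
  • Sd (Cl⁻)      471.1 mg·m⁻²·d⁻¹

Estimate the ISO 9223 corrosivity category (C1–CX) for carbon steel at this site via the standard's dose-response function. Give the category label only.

C5

carbon steel: temperature factor f = -0.054·(15.4) = -0.8316
  sulphur-dioxide contribution → 22.48 μm/a
  chloride contribution → 102.3 μm/a
  ⇒ r_corr(carbon steel) = 124.8 μm/a
ISO 9223 Table 2 (carbon steel): 80 < 125 ≤ 200 μm/a ⇒ C5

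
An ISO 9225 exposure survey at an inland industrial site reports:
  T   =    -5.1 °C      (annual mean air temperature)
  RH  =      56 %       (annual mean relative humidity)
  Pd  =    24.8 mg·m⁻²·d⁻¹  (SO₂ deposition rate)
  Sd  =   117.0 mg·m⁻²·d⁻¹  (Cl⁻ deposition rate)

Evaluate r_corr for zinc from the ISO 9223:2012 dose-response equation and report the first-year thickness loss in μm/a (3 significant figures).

zinc: temperature factor f = +0.038·(-15.1) = -0.5738
  SO₂ term: 0.0129·24.8^0.44·exp(0.046·56-0.5738) = 0.3924
  Cl⁻ term: 0.0175·117.0^0.57·exp(0.008·56+0.085·-5.1) = 0.268
  sum: 0.3924 + 0.268 → r_corr = 0.6604 μm/a

r_corr = 0.660 μm/a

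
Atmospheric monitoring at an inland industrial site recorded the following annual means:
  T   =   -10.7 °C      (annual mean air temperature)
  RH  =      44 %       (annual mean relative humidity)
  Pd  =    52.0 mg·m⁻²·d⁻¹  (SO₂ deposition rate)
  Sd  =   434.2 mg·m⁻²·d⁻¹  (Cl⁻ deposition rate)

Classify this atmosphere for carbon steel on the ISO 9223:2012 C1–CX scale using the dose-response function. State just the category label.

C2

carbon steel: T≤10 °C ⇒ hinge +0.150·(-10.7−10) = -3.1050
  sulphur-dioxide contribution → 1.493 μm/a
  chloride contribution → 12.27 μm/a
  ⇒ r_corr(carbon steel) = 13.76 μm/a
13.8 μm/a falls in (1.3, 25] for carbon steel → category C2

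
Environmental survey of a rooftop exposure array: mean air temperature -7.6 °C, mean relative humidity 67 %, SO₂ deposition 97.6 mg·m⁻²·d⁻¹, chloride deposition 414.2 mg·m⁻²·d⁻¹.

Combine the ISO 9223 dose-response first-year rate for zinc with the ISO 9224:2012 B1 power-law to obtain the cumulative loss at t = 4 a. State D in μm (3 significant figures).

D(4) = 4.84 μm

zinc: f(T) = +0.038·(T−10) [T≤10 °C] = -0.6688
  SO₂ term: 0.0129·97.6^0.44·exp(0.046·67-0.6688) = 1.081
  Cl⁻ term: 0.0175·414.2^0.57·exp(0.008·67+0.085·-7.6) = 0.4865
  r_corr = 1.081 + 0.4865 = 1.568 μm/a
Long-term exponent b (ISO 9224 Table 2, B1) = 0.813
  D(4) = 1.568 × 4^0.813 = 1.568 × 3.087 = 4.839 μm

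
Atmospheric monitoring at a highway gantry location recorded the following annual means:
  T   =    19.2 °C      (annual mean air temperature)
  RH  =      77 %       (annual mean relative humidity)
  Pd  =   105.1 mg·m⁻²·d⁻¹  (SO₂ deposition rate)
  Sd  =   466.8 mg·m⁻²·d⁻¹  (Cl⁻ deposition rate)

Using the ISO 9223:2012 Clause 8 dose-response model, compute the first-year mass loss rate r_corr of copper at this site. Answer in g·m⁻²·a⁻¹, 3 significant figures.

r_corr = 26.9 g·m⁻²·a⁻¹

copper: temperature factor f = -0.080·(9.2) = -0.7360
  SO₂ term: 0.0053·105.1^0.26·exp(0.059·77-0.7360) = 0.8003
  Cl⁻ term: 0.01025·466.8^0.27·exp(0.036·77+0.049·19.2) = 2.207
  r_corr = 0.8003 + 2.207 = 3.007 μm/a
Convert to mass loss: 3.007 μm/a × 8.96 g/cm³ = 26.95 g·m⁻²·a⁻¹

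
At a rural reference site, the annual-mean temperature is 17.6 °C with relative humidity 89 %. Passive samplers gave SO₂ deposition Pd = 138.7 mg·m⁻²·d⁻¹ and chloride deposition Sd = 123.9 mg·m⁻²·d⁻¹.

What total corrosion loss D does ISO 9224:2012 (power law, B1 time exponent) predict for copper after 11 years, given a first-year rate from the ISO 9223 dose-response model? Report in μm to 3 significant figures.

D(11) = 20.7 μm

copper: temperature factor f = -0.080·(7.6) = -0.6080
  Pd branch = 0.0053·Pd^0.26·e^(0.059·RH+f) = 1.984 μm/a
  Sd branch = 0.01025·Sd^0.27·e^(0.036·RH+0.049·T) = 2.197 μm/a
  r_corr = 1.984 + 2.197 = 4.182 μm/a
ISO 9224: D(t) = r_corr · t^b with b = 0.667 (copper, B1)
  D(11) = 4.182 × 11^0.667 = 4.182 × 4.95 = 20.7 μm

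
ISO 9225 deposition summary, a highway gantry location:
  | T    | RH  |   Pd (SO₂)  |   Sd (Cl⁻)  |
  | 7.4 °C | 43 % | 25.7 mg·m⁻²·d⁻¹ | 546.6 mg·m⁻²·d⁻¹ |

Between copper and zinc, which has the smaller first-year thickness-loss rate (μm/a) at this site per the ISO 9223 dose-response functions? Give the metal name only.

copper

copper: f(T) = +0.126·(T−10) [T≤10 °C] = -0.3276
  SO₂ term: 0.0053·25.7^0.26·exp(0.059·43-0.3276) = 0.1123
  Sd branch = 0.01025·Sd^0.27·e^(0.036·RH+0.049·T) = 0.3799 μm/a
  sum: 0.1123 + 0.3799 → r_corr = 0.4922 μm/a
zinc: temperature factor f = +0.038·(-2.6) = -0.0988
  SO₂ term: 0.0129·25.7^0.44·exp(0.046·43-0.0988) = 0.3524
  Cl⁻ term: 0.0175·546.6^0.57·exp(0.008·43+0.085·7.4) = 1.683
  r_corr = 0.3524 + 1.683 = 2.035 μm/a
Ordering by μm/a: zinc (2.04) > copper (0.492)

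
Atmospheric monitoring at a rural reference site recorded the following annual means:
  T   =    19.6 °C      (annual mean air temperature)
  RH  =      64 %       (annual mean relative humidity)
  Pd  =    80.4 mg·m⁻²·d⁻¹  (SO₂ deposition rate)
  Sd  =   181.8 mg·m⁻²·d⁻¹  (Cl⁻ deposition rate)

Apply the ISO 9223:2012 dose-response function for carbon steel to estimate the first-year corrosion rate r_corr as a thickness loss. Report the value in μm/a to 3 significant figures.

r_corr = 83.6 μm/a

carbon steel: f(T) = -0.054·(T−10) [T>10 °C] = -0.5184
  Pd branch = 1.77·Pd^0.52·e^(0.02·RH+f) = 37.11 μm/a
  Cl⁻ term: 0.102·181.8^0.62·exp(0.033·64+0.04·19.6) = 46.48
  r_corr = 37.11 + 46.48 = 83.59 μm/a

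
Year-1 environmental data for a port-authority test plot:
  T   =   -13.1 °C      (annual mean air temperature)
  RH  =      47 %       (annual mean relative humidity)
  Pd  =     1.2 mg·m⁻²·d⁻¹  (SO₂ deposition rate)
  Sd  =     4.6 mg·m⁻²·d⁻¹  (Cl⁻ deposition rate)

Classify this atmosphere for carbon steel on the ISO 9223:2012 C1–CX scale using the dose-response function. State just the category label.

carbon steel: T≤10 °C ⇒ hinge +0.150·(-13.1−10) = -3.4650
  SO₂ term: 1.77·1.2^0.52·exp(0.02·47-3.4650) = 0.1558
  Sd branch = 0.102·Sd^0.62·e^(0.033·RH+0.04·T) = 0.7337 μm/a
  r_corr = 0.1558 + 0.7337 = 0.8895 μm/a
Category bounds: 0…1.3 μm/a bracket r_corr ⇒ C1

C1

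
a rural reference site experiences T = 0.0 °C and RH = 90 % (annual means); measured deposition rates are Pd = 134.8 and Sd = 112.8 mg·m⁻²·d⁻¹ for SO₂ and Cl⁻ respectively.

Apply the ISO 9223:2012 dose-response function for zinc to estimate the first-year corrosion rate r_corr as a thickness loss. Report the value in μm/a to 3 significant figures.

zinc: temperature factor f = +0.038·(-10.0) = -0.3800
  sulphur-dioxide contribution → 4.793 μm/a
  chloride contribution → 0.5316 μm/a
  ⇒ r_corr(zinc) = 5.324 μm/a

r_corr = 5.32 μm/a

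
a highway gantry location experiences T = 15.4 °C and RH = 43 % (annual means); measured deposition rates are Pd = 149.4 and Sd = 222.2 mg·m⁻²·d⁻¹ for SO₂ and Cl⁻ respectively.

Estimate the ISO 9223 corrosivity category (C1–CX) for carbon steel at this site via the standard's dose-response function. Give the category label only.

carbon steel: temperature factor f = -0.054·(5.4) = -0.2916
  SO₂ term: 1.77·149.4^0.52·exp(0.02·43-0.2916) = 42.22
  Cl⁻ term: 0.102·222.2^0.62·exp(0.033·43+0.04·15.4) = 22.25
  r_corr = 42.22 + 22.25 = 64.47 μm/a
64.5 μm/a falls in (50, 80] for carbon steel → category C4

C4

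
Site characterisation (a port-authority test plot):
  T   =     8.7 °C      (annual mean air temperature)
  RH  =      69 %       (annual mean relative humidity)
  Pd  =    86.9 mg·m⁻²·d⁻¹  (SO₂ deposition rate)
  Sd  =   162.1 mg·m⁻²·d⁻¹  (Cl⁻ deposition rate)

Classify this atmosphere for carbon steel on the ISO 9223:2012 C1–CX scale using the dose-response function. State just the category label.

carbon steel: temperature factor f = +0.150·(-1.3) = -0.1950
  sulphur-dioxide contribution → 59.01 μm/a
  chloride contribution → 33.01 μm/a
  ⇒ r_corr(carbon steel) = 92.02 μm/a
92 μm/a falls in (80, 200] for carbon steel → category C5

C5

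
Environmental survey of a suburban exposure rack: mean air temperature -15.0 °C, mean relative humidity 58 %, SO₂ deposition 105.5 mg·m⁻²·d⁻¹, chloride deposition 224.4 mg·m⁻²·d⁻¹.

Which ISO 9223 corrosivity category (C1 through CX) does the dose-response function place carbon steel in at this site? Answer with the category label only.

C2

carbon steel: T≤10 °C ⇒ hinge +0.150·(-15.0−10) = -3.7500
  Pd branch = 1.77·Pd^0.52·e^(0.02·RH+f) = 1.497 μm/a
  Cl⁻ term: 0.102·224.4^0.62·exp(0.033·58+0.04·-15.0) = 10.89
  sum: 1.497 + 10.89 → r_corr = 12.38 μm/a
ISO 9223 Table 2 (carbon steel): 1.3 < 12.4 ≤ 25 μm/a ⇒ C2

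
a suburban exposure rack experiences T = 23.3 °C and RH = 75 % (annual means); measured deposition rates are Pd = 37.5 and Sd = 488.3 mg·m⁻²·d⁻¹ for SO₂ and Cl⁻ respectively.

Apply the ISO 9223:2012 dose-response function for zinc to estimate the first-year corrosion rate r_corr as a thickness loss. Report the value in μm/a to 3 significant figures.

r_corr = 8.65 μm/a

zinc: temperature factor f = -0.071·(13.3) = -0.9443
  Pd branch = 0.0129·Pd^0.44·e^(0.046·RH+f) = 0.7787 μm/a
  Sd branch = 0.0175·Sd^0.57·e^(0.008·RH+0.085·T) = 7.876 μm/a
  sum: 0.7787 + 7.876 → r_corr = 8.654 μm/a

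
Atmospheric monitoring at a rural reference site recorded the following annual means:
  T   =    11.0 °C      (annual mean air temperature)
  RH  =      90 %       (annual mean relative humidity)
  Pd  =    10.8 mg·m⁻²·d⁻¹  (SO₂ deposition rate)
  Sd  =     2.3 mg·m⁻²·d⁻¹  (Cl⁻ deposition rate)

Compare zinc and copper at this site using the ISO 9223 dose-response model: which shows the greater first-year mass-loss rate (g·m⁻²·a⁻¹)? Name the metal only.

zinc: T>10 °C ⇒ hinge -0.071·(11.0−10) = -0.0710
  sulphur-dioxide contribution → 2.15 μm/a
  chloride contribution → 0.1472 μm/a
  total first-year rate 2.297 μm/a
  mass loss = 2.297 μm/a × 7.14 g/cm³ = 16.4 g·m⁻²·a⁻¹
copper: temperature factor f = -0.080·(1.0) = -0.0800
  sulphur-dioxide contribution → 1.838 μm/a
  chloride contribution → 0.5618 μm/a
  total first-year rate 2.4 μm/a
  mass loss = 2.4 μm/a × 8.96 g/cm³ = 21.5 g·m⁻²·a⁻¹
Ordering by g·m⁻²·a⁻¹: copper (21.5) > zinc (16.4)

copper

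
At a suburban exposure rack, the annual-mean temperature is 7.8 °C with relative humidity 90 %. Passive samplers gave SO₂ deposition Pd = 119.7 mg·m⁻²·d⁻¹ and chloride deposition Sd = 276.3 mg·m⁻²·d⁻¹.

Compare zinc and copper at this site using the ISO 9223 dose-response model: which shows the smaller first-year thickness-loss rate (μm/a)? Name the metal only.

zinc: f(T) = +0.038·(T−10) [T≤10 °C] = -0.0836
  sulphur-dioxide contribution → 6.118 μm/a
  chloride contribution → 1.719 μm/a
  ⇒ r_corr(zinc) = 7.837 μm/a
copper: temperature factor f = +0.126·(-2.2) = -0.2772
  sulphur-dioxide contribution → 2.82 μm/a
  chloride contribution → 1.75 μm/a
  ⇒ r_corr(copper) = 4.57 μm/a
Ordering by μm/a: zinc (7.84) > copper (4.57)

copper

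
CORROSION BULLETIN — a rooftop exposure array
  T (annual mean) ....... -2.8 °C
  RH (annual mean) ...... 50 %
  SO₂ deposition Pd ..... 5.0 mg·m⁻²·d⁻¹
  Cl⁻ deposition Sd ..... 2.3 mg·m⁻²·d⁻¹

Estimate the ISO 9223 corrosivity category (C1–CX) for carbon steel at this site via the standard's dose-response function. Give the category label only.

C2

carbon steel: temperature factor f = +0.150·(-12.8) = -1.9200
  sulphur-dioxide contribution → 1.629 μm/a
  chloride contribution → 0.7958 μm/a
  total first-year rate 2.425 μm/a
2.42 μm/a falls in (1.3, 25] for carbon steel → category C2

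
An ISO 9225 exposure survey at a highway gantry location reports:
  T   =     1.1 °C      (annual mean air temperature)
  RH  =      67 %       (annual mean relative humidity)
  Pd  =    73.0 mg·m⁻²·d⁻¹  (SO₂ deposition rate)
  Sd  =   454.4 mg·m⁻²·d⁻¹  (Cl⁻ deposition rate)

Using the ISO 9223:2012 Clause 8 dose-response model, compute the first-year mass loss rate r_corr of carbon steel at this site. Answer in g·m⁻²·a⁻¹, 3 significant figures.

r_corr = 469 g·m⁻²·a⁻¹

carbon steel: f(T) = +0.150·(T−10) [T≤10 °C] = -1.3350
  sulphur-dioxide contribution → 16.56 μm/a
  chloride contribution → 43.21 μm/a
  ⇒ r_corr(carbon steel) = 59.77 μm/a
Convert to mass loss: 59.77 μm/a × 7.85 g/cm³ = 469.2 g·m⁻²·a⁻¹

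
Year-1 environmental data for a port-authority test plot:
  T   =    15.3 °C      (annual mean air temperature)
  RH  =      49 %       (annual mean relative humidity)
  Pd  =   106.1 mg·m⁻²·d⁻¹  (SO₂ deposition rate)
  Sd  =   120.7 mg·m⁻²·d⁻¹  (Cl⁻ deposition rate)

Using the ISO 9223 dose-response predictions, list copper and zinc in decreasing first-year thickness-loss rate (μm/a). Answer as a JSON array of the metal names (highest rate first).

["zinc", "copper"]

copper: f(T) = -0.080·(T−10) [T>10 °C] = -0.4240
  SO₂ term: 0.0053·106.1^0.26·exp(0.059·49-0.4240) = 0.2101
  Cl⁻ term: 0.01025·120.7^0.27·exp(0.036·49+0.049·15.3) = 0.4618
  r_corr = 0.2101 + 0.4618 = 0.6719 μm/a
zinc: temperature factor f = -0.071·(5.3) = -0.3763
  Pd branch = 0.0129·Pd^0.44·e^(0.046·RH+f) = 0.6567 μm/a
  Sd branch = 0.0175·Sd^0.57·e^(0.008·RH+0.085·T) = 1.461 μm/a
  r_corr = 0.6567 + 1.461 = 2.118 μm/a
Ordering by μm/a: zinc (2.12) > copper (0.672)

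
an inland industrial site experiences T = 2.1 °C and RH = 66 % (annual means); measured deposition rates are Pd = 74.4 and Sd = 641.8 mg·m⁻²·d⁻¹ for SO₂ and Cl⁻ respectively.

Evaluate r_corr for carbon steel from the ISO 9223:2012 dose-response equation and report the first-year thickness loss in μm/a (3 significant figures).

r_corr = 72.9 μm/a

carbon steel: T≤10 °C ⇒ hinge +0.150·(2.1−10) = -1.1850
  SO₂ term: 1.77·74.4^0.52·exp(0.02·66-1.1850) = 19.05
  Cl⁻ term: 0.102·641.8^0.62·exp(0.033·66+0.04·2.1) = 53.9
  sum: 19.05 + 53.9 → r_corr = 72.94 μm/a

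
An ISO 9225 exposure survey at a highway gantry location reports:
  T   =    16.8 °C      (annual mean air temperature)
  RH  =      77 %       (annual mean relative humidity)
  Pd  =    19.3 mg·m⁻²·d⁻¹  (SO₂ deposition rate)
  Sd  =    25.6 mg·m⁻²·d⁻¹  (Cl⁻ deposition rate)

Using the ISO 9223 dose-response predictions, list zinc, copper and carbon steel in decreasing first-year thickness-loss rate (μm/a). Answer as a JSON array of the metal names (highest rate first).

zinc: temperature factor f = -0.071·(6.8) = -0.4828
  sulphur-dioxide contribution → 1.011 μm/a
  chloride contribution → 0.8579 μm/a
  total first-year rate 1.869 μm/a
copper: temperature factor f = -0.080·(6.8) = -0.5440
  sulphur-dioxide contribution → 0.6241 μm/a
  chloride contribution → 0.896 μm/a
  ⇒ r_corr(copper) = 1.52 μm/a
carbon steel: temperature factor f = -0.054·(6.8) = -0.3672
  sulphur-dioxide contribution → 26.66 μm/a
  chloride contribution → 18.93 μm/a
  ⇒ r_corr(carbon steel) = 45.58 μm/a
Ordering by μm/a: carbon steel (45.6) > zinc (1.87) > copper (1.52)

["carbon steel", "zinc", "copper"]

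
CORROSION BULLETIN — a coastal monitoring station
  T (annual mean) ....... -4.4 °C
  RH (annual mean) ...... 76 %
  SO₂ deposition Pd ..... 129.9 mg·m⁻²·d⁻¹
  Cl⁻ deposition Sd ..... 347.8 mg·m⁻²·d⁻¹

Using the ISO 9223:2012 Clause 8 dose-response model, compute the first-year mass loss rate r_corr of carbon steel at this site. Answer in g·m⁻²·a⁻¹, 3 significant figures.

carbon steel: T≤10 °C ⇒ hinge +0.150·(-4.4−10) = -2.1600
  SO₂ term: 1.77·129.9^0.52·exp(0.02·76-2.1600) = 11.72
  Sd branch = 0.102·Sd^0.62·e^(0.033·RH+0.04·T) = 39.54 μm/a
  sum: 11.72 + 39.54 → r_corr = 51.26 μm/a
Convert to mass loss: 51.26 μm/a × 7.85 g/cm³ = 402.4 g·m⁻²·a⁻¹

r_corr = 402 g·m⁻²·a⁻¹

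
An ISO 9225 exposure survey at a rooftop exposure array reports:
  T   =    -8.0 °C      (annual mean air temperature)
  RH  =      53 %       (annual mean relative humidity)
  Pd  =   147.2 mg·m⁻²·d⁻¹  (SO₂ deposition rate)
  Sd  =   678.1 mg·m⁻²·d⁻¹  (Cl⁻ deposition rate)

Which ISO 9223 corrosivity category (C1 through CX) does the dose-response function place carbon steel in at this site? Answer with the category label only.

carbon steel: f(T) = +0.150·(T−10) [T≤10 °C] = -2.7000
  sulphur-dioxide contribution → 4.603 μm/a
  chloride contribution → 24.24 μm/a
  ⇒ r_corr(carbon steel) = 28.85 μm/a
28.8 μm/a falls in (25, 50] for carbon steel → category C3

C3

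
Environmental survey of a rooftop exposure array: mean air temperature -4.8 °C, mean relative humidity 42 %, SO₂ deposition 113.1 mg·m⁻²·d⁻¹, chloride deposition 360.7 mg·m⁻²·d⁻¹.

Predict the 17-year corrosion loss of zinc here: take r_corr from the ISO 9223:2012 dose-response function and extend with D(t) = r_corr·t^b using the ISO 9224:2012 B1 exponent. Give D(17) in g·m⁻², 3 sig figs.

D(17) = 62.4 g·m⁻²

zinc: T≤10 °C ⇒ hinge +0.038·(-4.8−10) = -0.5624
  SO₂ term: 0.0129·113.1^0.44·exp(0.046·42-0.5624) = 0.4064
  Cl⁻ term: 0.0175·360.7^0.57·exp(0.008·42+0.085·-4.8) = 0.467
  r_corr = 0.4064 + 0.467 = 0.8734 μm/a
Long-term exponent b (ISO 9224 Table 2, B1) = 0.813
  D(17) = 0.8734 × 17^0.813 = 0.8734 × 10.01 = 8.741 μm
  Mass loss = 8.741 μm × 7.14 g/cm³ = 62.41 g·m⁻²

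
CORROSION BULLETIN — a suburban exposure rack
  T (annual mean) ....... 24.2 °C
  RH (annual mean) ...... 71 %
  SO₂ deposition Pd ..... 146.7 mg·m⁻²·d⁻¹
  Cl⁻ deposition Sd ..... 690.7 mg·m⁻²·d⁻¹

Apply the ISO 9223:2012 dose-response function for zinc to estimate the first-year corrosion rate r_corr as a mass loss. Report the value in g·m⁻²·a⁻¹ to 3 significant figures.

r_corr = 79.5 g·m⁻²·a⁻¹

zinc: temperature factor f = -0.071·(14.2) = -1.0082
  SO₂ term: 0.0129·146.7^0.44·exp(0.046·71-1.0082) = 1.108
  Cl⁻ term: 0.0175·690.7^0.57·exp(0.008·71+0.085·24.2) = 10.03
  sum: 1.108 + 10.03 → r_corr = 11.14 μm/a
Convert to mass loss: 11.14 μm/a × 7.14 g/cm³ = 79.55 g·m⁻²·a⁻¹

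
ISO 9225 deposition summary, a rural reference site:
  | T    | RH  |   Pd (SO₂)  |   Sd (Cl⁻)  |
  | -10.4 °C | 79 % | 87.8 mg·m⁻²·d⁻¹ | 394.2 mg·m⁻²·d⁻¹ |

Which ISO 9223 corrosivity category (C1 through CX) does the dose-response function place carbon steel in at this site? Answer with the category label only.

C3

carbon steel: f(T) = +0.150·(T−10) [T≤10 °C] = -3.0600
  sulphur-dioxide contribution → 4.129 μm/a
  chloride contribution → 37.11 μm/a
  total first-year rate 41.24 μm/a
ISO 9223 Table 2 (carbon steel): 25 < 41.2 ≤ 50 μm/a ⇒ C3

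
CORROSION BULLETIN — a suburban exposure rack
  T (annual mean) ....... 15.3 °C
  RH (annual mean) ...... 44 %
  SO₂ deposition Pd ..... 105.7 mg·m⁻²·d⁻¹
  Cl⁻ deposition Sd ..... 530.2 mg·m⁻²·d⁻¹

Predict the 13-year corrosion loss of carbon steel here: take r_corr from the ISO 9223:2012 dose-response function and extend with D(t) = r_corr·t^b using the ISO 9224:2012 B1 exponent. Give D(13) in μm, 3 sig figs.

carbon steel: temperature factor f = -0.054·(5.3) = -0.2862
  sulphur-dioxide contribution → 36.17 μm/a
  chloride contribution → 39.28 μm/a
  ⇒ r_corr(carbon steel) = 75.45 μm/a
ISO 9224: D(t) = r_corr · t^b with b = 0.523 (carbon steel, B1)
  D(13) = 75.45 × 13^0.523 = 75.45 × 3.825 = 288.6 μm

D(13) = 289 μm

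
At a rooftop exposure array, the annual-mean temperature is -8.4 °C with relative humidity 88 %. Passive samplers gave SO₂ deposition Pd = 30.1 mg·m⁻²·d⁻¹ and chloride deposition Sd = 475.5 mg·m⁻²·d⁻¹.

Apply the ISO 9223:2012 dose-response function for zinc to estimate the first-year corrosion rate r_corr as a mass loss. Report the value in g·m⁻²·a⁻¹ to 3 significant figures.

r_corr = 15.9 g·m⁻²·a⁻¹

zinc: T≤10 °C ⇒ hinge +0.038·(-8.4−10) = -0.6992
  SO₂ term: 0.0129·30.1^0.44·exp(0.046·88-0.6992) = 1.643
  Cl⁻ term: 0.0175·475.5^0.57·exp(0.008·88+0.085·-8.4) = 0.5817
  r_corr = 1.643 + 0.5817 = 2.224 μm/a
Convert to mass loss: 2.224 μm/a × 7.14 g/cm³ = 15.88 g·m⁻²·a⁻¹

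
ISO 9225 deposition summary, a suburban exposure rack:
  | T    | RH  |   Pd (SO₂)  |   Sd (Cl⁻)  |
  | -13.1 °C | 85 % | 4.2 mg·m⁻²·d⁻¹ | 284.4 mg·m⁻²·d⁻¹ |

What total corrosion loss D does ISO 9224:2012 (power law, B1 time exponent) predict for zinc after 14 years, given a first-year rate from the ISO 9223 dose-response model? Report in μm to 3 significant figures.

D(14) = 6.73 μm

zinc: f(T) = +0.038·(T−10) [T≤10 °C] = -0.8778
  sulphur-dioxide contribution → 0.5031 μm/a
  chloride contribution → 0.2841 μm/a
  total first-year rate 0.7873 μm/a
ISO 9224: D(t) = r_corr · t^b with b = 0.813 (zinc, B1)
  D(14) = 0.7873 × 14^0.813 = 0.7873 × 8.547 = 6.729 μm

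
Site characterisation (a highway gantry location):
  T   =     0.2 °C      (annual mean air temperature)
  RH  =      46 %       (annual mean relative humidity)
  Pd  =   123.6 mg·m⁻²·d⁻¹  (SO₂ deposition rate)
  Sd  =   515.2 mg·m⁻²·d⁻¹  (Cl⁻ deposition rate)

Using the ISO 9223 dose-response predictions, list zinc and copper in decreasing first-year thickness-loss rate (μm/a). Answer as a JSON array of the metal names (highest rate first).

zinc: f(T) = +0.038·(T−10) [T≤10 °C] = -0.3724
  Pd branch = 0.0129·Pd^0.44·e^(0.046·RH+f) = 0.6142 μm/a
  Cl⁻ term: 0.0175·515.2^0.57·exp(0.008·46+0.085·0.2) = 0.9038
  sum: 0.6142 + 0.9038 → r_corr = 1.518 μm/a
copper: T≤10 °C ⇒ hinge +0.126·(0.2−10) = -1.2348
  SO₂ term: 0.0053·123.6^0.26·exp(0.059·46-1.2348) = 0.0814
  Sd branch = 0.01025·Sd^0.27·e^(0.036·RH+0.049·T) = 0.2927 μm/a
  sum: 0.0814 + 0.2927 → r_corr = 0.3741 μm/a
Ordering by μm/a: zinc (1.52) > copper (0.374)

["zinc", "copper"]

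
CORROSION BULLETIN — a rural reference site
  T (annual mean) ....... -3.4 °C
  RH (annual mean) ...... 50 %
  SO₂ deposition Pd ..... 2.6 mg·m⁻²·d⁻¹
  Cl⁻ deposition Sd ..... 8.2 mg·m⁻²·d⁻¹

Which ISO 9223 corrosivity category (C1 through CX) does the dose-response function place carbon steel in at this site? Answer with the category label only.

carbon steel: T≤10 °C ⇒ hinge +0.150·(-3.4−10) = -2.0100
  SO₂ term: 1.77·2.6^0.52·exp(0.02·50-2.0100) = 1.06
  Cl⁻ term: 0.102·8.2^0.62·exp(0.033·50+0.04·-3.4) = 1.709
  sum: 1.06 + 1.709 → r_corr = 2.768 μm/a
2.77 μm/a falls in (1.3, 25] for carbon steel → category C2

C2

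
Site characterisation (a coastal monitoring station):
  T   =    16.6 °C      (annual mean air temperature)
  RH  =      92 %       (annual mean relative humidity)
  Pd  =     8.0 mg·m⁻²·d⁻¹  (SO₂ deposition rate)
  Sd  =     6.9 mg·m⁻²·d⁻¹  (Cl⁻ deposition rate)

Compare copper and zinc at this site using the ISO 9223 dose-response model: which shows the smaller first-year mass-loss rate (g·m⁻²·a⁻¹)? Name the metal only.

zinc

copper: T>10 °C ⇒ hinge -0.080·(16.6−10) = -0.5280
  SO₂ term: 0.0053·8.0^0.26·exp(0.059·92-0.5280) = 1.222
  Sd branch = 0.01025·Sd^0.27·e^(0.036·RH+0.049·T) = 1.069 μm/a
  sum: 1.222 + 1.069 → r_corr = 2.291 μm/a
  mass loss = 2.291 μm/a × 8.96 g/cm³ = 20.53 g·m⁻²·a⁻¹
zinc: temperature factor f = -0.071·(6.6) = -0.4686
  Pd branch = 0.0129·Pd^0.44·e^(0.046·RH+f) = 1.388 μm/a
  Cl⁻ term: 0.0175·6.9^0.57·exp(0.008·92+0.085·16.6) = 0.4504
  sum: 1.388 + 0.4504 → r_corr = 1.838 μm/a
  mass loss = 1.838 μm/a × 7.14 g/cm³ = 13.13 g·m⁻²·a⁻¹
Ordering by g·m⁻²·a⁻¹: copper (20.5) > zinc (13.1)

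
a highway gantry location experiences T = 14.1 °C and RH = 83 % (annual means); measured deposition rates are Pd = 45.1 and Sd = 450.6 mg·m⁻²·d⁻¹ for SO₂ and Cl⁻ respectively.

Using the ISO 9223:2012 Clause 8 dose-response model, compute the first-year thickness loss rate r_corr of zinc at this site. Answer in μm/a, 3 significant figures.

r_corr = 6.01 μm/a

zinc: T>10 °C ⇒ hinge -0.071·(14.1−10) = -0.2911
  Pd branch = 0.0129·Pd^0.44·e^(0.046·RH+f) = 2.345 μm/a
  Sd branch = 0.0175·Sd^0.57·e^(0.008·RH+0.085·T) = 3.669 μm/a
  r_corr = 2.345 + 3.669 = 6.014 μm/a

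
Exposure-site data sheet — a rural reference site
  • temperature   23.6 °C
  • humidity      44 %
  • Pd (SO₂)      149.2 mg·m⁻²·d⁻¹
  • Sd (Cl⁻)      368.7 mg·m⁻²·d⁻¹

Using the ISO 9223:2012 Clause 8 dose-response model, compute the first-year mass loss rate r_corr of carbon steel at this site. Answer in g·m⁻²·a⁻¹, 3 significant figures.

carbon steel: f(T) = -0.054·(T−10) [T>10 °C] = -0.7344
  SO₂ term: 1.77·149.2^0.52·exp(0.02·44-0.7344) = 27.64
  Cl⁻ term: 0.102·368.7^0.62·exp(0.033·44+0.04·23.6) = 43.7
  r_corr = 27.64 + 43.7 = 71.34 μm/a
Convert to mass loss: 71.34 μm/a × 7.85 g/cm³ = 560.1 g·m⁻²·a⁻¹

r_corr = 560 g·m⁻²·a⁻¹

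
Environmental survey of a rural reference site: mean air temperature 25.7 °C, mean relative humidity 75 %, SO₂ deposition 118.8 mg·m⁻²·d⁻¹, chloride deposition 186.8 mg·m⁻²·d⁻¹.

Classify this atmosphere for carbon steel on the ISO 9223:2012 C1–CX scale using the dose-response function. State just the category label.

C5

carbon steel: temperature factor f = -0.054·(15.7) = -0.8478
  Pd branch = 1.77·Pd^0.52·e^(0.02·RH+f) = 40.75 μm/a
  Cl⁻ term: 0.102·186.8^0.62·exp(0.033·75+0.04·25.7) = 86.73
  r_corr = 40.75 + 86.73 = 127.5 μm/a
ISO 9223 Table 2 (carbon steel): 80 < 127 ≤ 200 μm/a ⇒ C5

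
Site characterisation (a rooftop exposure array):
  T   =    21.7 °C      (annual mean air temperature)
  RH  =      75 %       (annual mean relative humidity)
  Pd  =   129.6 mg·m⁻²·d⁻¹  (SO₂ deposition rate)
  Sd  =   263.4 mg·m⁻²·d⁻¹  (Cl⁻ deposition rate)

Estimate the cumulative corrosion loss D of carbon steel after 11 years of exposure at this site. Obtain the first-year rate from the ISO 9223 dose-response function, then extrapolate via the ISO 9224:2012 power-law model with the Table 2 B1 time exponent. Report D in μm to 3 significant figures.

carbon steel: f(T) = -0.054·(T−10) [T>10 °C] = -0.6318
  SO₂ term: 1.77·129.6^0.52·exp(0.02·75-0.6318) = 52.92
  Cl⁻ term: 0.102·263.4^0.62·exp(0.033·75+0.04·21.7) = 91.46
  r_corr = 52.92 + 91.46 = 144.4 μm/a
Long-term exponent b (ISO 9224 Table 2, B1) = 0.523
  D(11) = 144.4 × 11^0.523 = 144.4 × 3.505 = 506 μm

D(11) = 506 μm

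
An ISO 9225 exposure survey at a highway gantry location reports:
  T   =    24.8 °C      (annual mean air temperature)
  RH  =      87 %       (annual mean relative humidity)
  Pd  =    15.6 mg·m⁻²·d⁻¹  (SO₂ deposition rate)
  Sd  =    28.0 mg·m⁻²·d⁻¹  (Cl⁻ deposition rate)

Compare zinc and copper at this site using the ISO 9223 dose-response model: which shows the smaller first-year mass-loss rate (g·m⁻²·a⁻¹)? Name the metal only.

zinc: temperature factor f = -0.071·(14.8) = -1.0508
  SO₂ term: 0.0129·15.6^0.44·exp(0.046·87-1.0508) = 0.8265
  Cl⁻ term: 0.0175·28.0^0.57·exp(0.008·87+0.085·24.8) = 1.931
  sum: 0.8265 + 1.931 → r_corr = 2.757 μm/a
  mass loss = 2.757 μm/a × 7.14 g/cm³ = 19.69 g·m⁻²·a⁻¹
copper: temperature factor f = -0.080·(14.8) = -1.1840
  SO₂ term: 0.0053·15.6^0.26·exp(0.059·87-1.1840) = 0.5617
  Cl⁻ term: 0.01025·28.0^0.27·exp(0.036·87+0.049·24.8) = 1.947
  sum: 0.5617 + 1.947 → r_corr = 2.509 μm/a
  mass loss = 2.509 μm/a × 8.96 g/cm³ = 22.48 g·m⁻²·a⁻¹
Ordering by g·m⁻²·a⁻¹: copper (22.5) > zinc (19.7)

zinc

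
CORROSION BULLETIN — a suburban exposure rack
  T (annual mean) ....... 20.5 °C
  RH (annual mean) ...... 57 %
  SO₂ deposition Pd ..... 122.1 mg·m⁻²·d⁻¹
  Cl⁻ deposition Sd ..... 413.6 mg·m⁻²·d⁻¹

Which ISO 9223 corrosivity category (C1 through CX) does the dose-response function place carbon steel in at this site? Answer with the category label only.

carbon steel: temperature factor f = -0.054·(10.5) = -0.5670
  Pd branch = 1.77·Pd^0.52·e^(0.02·RH+f) = 38.19 μm/a
  Sd branch = 0.102·Sd^0.62·e^(0.033·RH+0.04·T) = 63.67 μm/a
  sum: 38.19 + 63.67 → r_corr = 101.9 μm/a
102 μm/a falls in (80, 200] for carbon steel → category C5

C5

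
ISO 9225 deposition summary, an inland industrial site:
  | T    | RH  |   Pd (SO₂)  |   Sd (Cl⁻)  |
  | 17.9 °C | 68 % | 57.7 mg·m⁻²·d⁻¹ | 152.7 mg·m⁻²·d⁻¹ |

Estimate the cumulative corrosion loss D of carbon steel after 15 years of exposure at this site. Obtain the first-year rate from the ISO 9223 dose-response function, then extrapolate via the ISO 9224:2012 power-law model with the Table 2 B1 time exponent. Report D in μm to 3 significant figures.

carbon steel: f(T) = -0.054·(T−10) [T>10 °C] = -0.4266
  Pd branch = 1.77·Pd^0.52·e^(0.02·RH+f) = 37.08 μm/a
  Sd branch = 0.102·Sd^0.62·e^(0.033·RH+0.04·T) = 44.47 μm/a
  r_corr = 37.08 + 44.47 = 81.55 μm/a
Power-law: D(15) = r_corr · 15^0.523
  D(15) = 81.55 × 15^0.523 = 81.55 × 4.122 = 336.2 μm

D(15) = 336 μm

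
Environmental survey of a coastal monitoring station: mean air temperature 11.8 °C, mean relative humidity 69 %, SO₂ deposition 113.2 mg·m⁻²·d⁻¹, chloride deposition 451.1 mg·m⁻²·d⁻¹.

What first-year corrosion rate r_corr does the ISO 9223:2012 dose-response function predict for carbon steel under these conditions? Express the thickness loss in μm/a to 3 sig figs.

carbon steel: temperature factor f = -0.054·(1.8) = -0.0972
  SO₂ term: 1.77·113.2^0.52·exp(0.02·69-0.0972) = 74.66
  Sd branch = 0.102·Sd^0.62·e^(0.033·RH+0.04·T) = 70.49 μm/a
  r_corr = 74.66 + 70.49 = 145.1 μm/a

r_corr = 145 μm/a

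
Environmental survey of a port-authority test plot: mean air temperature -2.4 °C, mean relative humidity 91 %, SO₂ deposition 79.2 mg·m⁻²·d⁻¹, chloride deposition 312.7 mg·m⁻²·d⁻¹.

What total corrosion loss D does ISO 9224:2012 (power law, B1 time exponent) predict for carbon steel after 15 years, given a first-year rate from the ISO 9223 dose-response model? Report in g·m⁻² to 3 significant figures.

carbon steel: f(T) = +0.150·(T−10) [T≤10 °C] = -1.8600
  SO₂ term: 1.77·79.2^0.52·exp(0.02·91-1.8600) = 16.52
  Sd branch = 0.102·Sd^0.62·e^(0.033·RH+0.04·T) = 65.78 μm/a
  r_corr = 16.52 + 65.78 = 82.29 μm/a
Power-law: D(15) = r_corr · 15^0.523
  D(15) = 82.29 × 15^0.523 = 82.29 × 4.122 = 339.2 μm
  Mass loss = 339.2 μm × 7.85 g/cm³ = 2663 g·m⁻²

D(15) = 2.66e+03 g·m⁻²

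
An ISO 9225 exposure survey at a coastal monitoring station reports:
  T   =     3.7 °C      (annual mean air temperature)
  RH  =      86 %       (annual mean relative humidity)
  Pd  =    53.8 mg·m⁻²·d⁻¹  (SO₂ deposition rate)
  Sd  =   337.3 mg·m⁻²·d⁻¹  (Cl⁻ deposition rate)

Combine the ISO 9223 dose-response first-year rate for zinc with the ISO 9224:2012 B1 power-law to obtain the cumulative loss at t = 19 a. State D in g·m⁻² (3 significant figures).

zinc: T≤10 °C ⇒ hinge +0.038·(3.7−10) = -0.2394
  sulphur-dioxide contribution → 3.064 μm/a
  chloride contribution → 1.316 μm/a
  total first-year rate 4.38 μm/a
Long-term exponent b (ISO 9224 Table 2, B1) = 0.813
  D(19) = 4.38 × 19^0.813 = 4.38 × 10.96 = 47.98 μm
  Mass loss = 47.98 μm × 7.14 g/cm³ = 342.6 g·m⁻²

D(19) = 343 g·m⁻²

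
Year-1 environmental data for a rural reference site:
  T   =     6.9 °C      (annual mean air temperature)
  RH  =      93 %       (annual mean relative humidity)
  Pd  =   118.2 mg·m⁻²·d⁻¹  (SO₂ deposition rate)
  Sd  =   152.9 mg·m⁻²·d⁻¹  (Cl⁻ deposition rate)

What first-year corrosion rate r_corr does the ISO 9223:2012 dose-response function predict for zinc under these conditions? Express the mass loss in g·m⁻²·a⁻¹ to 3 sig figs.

zinc: T≤10 °C ⇒ hinge +0.038·(6.9−10) = -0.1178
  SO₂ term: 0.0129·118.2^0.44·exp(0.046·93-0.1178) = 6.75
  Cl⁻ term: 0.0175·152.9^0.57·exp(0.008·93+0.085·6.9) = 1.164
  sum: 6.75 + 1.164 → r_corr = 7.914 μm/a
Convert to mass loss: 7.914 μm/a × 7.14 g/cm³ = 56.51 g·m⁻²·a⁻¹

r_corr = 56.5 g·m⁻²·a⁻¹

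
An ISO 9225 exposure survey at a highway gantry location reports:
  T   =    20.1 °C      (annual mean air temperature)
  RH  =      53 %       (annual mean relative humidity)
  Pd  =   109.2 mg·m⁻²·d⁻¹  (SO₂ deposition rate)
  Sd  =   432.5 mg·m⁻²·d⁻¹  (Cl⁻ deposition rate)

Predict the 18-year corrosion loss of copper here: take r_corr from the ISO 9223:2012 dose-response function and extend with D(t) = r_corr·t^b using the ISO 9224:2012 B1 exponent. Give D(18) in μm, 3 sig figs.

D(18) = 7.80 μm

copper: T>10 °C ⇒ hinge -0.080·(20.1−10) = -0.8080
  Pd branch = 0.0053·Pd^0.26·e^(0.059·RH+f) = 0.1825 μm/a
  Sd branch = 0.01025·Sd^0.27·e^(0.036·RH+0.049·T) = 0.9524 μm/a
  sum: 0.1825 + 0.9524 → r_corr = 1.135 μm/a
ISO 9224: D(t) = r_corr · t^b with b = 0.667 (copper, B1)
  D(18) = 1.135 × 18^0.667 = 1.135 × 6.875 = 7.802 μm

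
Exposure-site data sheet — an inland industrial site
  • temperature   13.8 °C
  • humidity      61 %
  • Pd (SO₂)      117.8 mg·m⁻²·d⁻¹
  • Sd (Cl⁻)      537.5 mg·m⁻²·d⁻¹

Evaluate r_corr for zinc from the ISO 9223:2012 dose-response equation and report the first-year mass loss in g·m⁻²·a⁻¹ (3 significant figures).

zinc: T>10 °C ⇒ hinge -0.071·(13.8−10) = -0.2698
  sulphur-dioxide contribution → 1.328 μm/a
  chloride contribution → 3.317 μm/a
  ⇒ r_corr(zinc) = 4.645 μm/a
Convert to mass loss: 4.645 μm/a × 7.14 g/cm³ = 33.17 g·m⁻²·a⁻¹

r_corr = 33.2 g·m⁻²·a⁻¹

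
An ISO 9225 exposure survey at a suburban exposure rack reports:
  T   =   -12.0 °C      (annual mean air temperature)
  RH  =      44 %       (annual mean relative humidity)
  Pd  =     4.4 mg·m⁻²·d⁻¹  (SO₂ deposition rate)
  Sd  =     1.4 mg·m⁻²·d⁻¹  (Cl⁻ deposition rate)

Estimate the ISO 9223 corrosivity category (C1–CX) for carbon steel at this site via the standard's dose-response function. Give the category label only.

carbon steel: T≤10 °C ⇒ hinge +0.150·(-12.0−10) = -3.3000
  SO₂ term: 1.77·4.4^0.52·exp(0.02·44-3.3000) = 0.3401
  Sd branch = 0.102·Sd^0.62·e^(0.033·RH+0.04·T) = 0.3321 μm/a
  r_corr = 0.3401 + 0.3321 = 0.6722 μm/a
ISO 9223 Table 2 (carbon steel): 0 < 0.672 ≤ 1.3 μm/a ⇒ C1

C1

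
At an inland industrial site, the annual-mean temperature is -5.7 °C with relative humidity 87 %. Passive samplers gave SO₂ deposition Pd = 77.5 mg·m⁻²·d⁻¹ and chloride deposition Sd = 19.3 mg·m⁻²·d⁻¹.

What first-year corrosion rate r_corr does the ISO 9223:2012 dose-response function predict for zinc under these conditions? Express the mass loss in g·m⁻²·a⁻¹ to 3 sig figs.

r_corr = 19.7 g·m⁻²·a⁻¹

zinc: f(T) = +0.038·(T−10) [T≤10 °C] = -0.5966
  sulphur-dioxide contribution → 2.635 μm/a
  chloride contribution → 0.1169 μm/a
  total first-year rate 2.752 μm/a
Convert to mass loss: 2.752 μm/a × 7.14 g/cm³ = 19.65 g·m⁻²·a⁻¹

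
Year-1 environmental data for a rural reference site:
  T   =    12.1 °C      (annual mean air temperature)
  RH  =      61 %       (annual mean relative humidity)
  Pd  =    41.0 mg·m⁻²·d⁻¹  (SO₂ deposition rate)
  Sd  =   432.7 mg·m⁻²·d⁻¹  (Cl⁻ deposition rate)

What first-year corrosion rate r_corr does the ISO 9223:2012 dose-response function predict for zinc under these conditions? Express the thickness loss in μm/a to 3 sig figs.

zinc: f(T) = -0.071·(T−10) [T>10 °C] = -0.1491
  SO₂ term: 0.0129·41.0^0.44·exp(0.046·61-0.1491) = 0.9421
  Cl⁻ term: 0.0175·432.7^0.57·exp(0.008·61+0.085·12.1) = 2.537
  r_corr = 0.9421 + 2.537 = 3.479 μm/a

r_corr = 3.48 μm/a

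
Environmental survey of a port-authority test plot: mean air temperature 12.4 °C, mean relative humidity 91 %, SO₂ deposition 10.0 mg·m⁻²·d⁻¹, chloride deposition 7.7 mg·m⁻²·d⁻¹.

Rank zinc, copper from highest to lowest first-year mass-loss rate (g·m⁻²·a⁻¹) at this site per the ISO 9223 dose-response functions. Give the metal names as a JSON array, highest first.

["copper", "zinc"]

zinc: temperature factor f = -0.071·(2.4) = -0.1704
  Pd branch = 0.0129·Pd^0.44·e^(0.046·RH+f) = 1.97 μm/a
  Cl⁻ term: 0.0175·7.7^0.57·exp(0.008·91+0.085·12.4) = 0.3329
  sum: 1.97 + 0.3329 → r_corr = 2.303 μm/a
  mass loss = 2.303 μm/a × 7.14 g/cm³ = 16.44 g·m⁻²·a⁻¹
copper: temperature factor f = -0.080·(2.4) = -0.1920
  Pd branch = 0.0053·Pd^0.26·e^(0.059·RH+f) = 1.709 μm/a
  Sd branch = 0.01025·Sd^0.27·e^(0.036·RH+0.049·T) = 0.8644 μm/a
  sum: 1.709 + 0.8644 → r_corr = 2.573 μm/a
  mass loss = 2.573 μm/a × 8.96 g/cm³ = 23.05 g·m⁻²·a⁻¹
Ordering by g·m⁻²·a⁻¹: copper (23.1) > zinc (16.4)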